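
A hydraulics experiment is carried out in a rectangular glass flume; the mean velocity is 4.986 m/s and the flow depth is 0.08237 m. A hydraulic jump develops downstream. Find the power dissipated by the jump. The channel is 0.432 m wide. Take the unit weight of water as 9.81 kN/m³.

P = 1.253 kW

Fr₁ = V₁/√(g·y₁) = 4.986/√(9.81×0.08237) = 5.547.
Sequent-depth ratio: y₂/y₁ = ½[√(1 + 8Fr₁²) − 1] = ½[√247.13 − 1] = 7.360.
y₂ = 7.360 × 0.08237 = 0.6063 m.
q = V₁·y₁ = 4.986 × 0.08237 = 0.4107 m²/s. V₂ = q/y₂ = 0.4107/0.6063 = 0.6774 m/s. E₁ = y₁ + V₁²/2g = 1.349 m; E₂ = y₂ + V₂²/2g = 0.6296 m. ΔE = E₁ − E₂ = 0.7198 m.
Q = q·b = 0.4107 × 0.432 = 0.1774 m³/s. P = γ·Q·ΔE = 9.81 × 0.1774 × 0.7198 = 1.253 kW.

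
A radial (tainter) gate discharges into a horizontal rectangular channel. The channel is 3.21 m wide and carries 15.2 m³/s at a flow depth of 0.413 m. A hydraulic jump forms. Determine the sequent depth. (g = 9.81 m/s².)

q = Q/b = 15.2/3.21 = 4.74 m²/s; V₁ = q/y₁ = 11.5 m/s. Fr₁ = V₁/√(g·y₁) = 5.70.
From the momentum equation for a rectangular channel, y₂/y₁ = ½[√(1 + 8Fr₁²) − 1] = ½[√260.6 − 1] = 7.57.
y₂ = 7.57 × 0.413 = 3.13 m.

y₂ = 3.13 m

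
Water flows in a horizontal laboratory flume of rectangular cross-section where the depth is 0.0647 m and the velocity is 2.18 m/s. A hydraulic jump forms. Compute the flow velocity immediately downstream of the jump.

Fr₁ = V₁/√(g·y₁) = 2.18/√(9.81×0.0647) = 2.74.
Sequent-depth ratio: y₂/y₁ = ½[√(1 + 8Fr₁²) − 1] = ½[√60.90 − 1] = 3.40.
y₂ = 3.40 × 0.0647 = 0.220 m.
q = V₁·y₁ = 2.18 × 0.0647 = 0.141 m²/s.
V₂ = q/y₂ = 0.141/0.220 = 0.641 m/s.

V₂ = 0.641 m/s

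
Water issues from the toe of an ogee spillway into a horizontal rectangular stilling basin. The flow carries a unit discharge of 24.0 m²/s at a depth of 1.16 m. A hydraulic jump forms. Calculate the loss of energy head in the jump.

V₁ = q/y₁ = 24.0/1.16 = 20.7 m/s. Fr₁ = V₁/√(g·y₁) = 20.7/√(9.81×1.16) = 6.13.
From the momentum equation for a rectangular channel, y₂/y₁ = ½[√(1 + 8Fr₁²) − 1] = ½[√301.9 − 1] = 8.19.
y₂ = 8.19 × 1.16 = 9.50 m.
Head loss: ΔE = (y₂ − y₁)³/(4y₁y₂) = (9.50 − 1.16)³/(4×1.16×9.50) = 580/44.1 = 13.2 m.

ΔE = 13.2 m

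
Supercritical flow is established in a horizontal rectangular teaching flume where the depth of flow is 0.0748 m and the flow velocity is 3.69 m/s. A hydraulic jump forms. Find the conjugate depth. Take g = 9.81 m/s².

Fr₁ = V₁/√(g·y₁) = 3.69/√(9.81×0.0748) = 4.31.
Sequent-depth ratio: y₂/y₁ = ½[√(1 + 8Fr₁²) − 1] = ½[√149.4 − 1] = 5.61.
y₂ = 5.61 × 0.0748 = 0.420 m.

y₂ = 0.420 m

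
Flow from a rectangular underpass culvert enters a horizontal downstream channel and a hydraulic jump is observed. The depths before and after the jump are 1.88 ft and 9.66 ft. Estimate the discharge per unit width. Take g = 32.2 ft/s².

q = 58.1 ft²/s

For a rectangular channel the momentum equation gives q² = ½·g·y₁·y₂·(y₁ + y₂) = ½×32.2×1.88×9.66×11.5 = 3374.
q = √3374 = 58.1 ft²/s.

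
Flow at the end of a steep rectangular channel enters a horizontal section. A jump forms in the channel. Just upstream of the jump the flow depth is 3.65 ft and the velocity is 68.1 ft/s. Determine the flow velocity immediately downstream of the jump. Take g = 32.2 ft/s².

Fr₁ = V₁/√(g·y₁) = 68.1/√(32.2×3.65) = 6.28.
Conjugate-depth relation: y₂/y₁ = ½[√(1 + 8Fr₁²) − 1] = ½[√316.7 − 1] = 8.40.
y₂ = 8.40 × 3.65 = 30.7 ft.
q = V₁·y₁ = 68.1 × 3.65 = 249 ft²/s.
V₂ = q/y₂ = 249/30.7 = 8.11 ft/s.

V₂ = 8.11 ft/s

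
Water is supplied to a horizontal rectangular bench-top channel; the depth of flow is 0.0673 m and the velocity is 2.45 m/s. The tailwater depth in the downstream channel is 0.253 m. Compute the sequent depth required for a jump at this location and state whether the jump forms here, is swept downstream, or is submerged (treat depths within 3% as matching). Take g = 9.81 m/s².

y₂ = 0.255 m; the jump forms here

Fr₁ = V₁/√(g·y₁) = 2.45/√(9.81×0.0673) = 3.02.
From the momentum equation for a rectangular channel, y₂/y₁ = ½[√(1 + 8Fr₁²) − 1] = ½[√73.73 − 1] = 3.79.
y₂ = 3.79 × 0.0673 = 0.255 m.
Tailwater y_tw = 0.253 m: y_tw ≈ y₂, so the jump forms here.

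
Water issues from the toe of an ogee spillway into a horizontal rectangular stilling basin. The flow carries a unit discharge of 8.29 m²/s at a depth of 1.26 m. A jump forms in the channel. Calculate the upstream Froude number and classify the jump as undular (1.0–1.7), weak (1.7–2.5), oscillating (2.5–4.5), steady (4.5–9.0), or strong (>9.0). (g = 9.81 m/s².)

V₁ = q/y₁ = 8.29/1.26 = 6.58 m/s. Fr₁ = V₁/√(g·y₁) = 6.58/√(9.81×1.26) = 1.87.
Fr₁ = 1.87 lies in the weak range.

Fr₁ = 1.87; weak jump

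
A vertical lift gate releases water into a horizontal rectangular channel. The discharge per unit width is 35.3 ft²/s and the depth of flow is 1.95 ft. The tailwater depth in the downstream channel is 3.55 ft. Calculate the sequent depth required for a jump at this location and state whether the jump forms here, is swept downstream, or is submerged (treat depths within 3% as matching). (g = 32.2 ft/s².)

V₁ = q/y₁ = 35.3/1.95 = 18.1 ft/s. Fr₁ = V₁/√(g·y₁) = 18.1/√(32.2×1.95) = 2.28.
From the momentum equation for a rectangular channel, y₂/y₁ = ½[√(1 + 8Fr₁²) − 1] = ½[√42.75 − 1] = 2.77.
y₂ = 2.77 × 1.95 = 5.40 ft.
Tailwater y_tw = 3.55 ft: y_tw < y₂, so the jump is swept downstream.

y₂ = 5.40 ft; the jump is swept downstream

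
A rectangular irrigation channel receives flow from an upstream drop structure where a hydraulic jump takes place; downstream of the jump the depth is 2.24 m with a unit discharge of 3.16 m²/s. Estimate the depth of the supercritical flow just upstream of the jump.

V₂ = q/y₂ = 3.16/2.24 = 1.41 m/s; Fr₂ = V₂/√(g·y₂) = 0.301.
The Bélanger relation is symmetric: y₁/y₂ = ½[√(1 + 8Fr₂²) − 1] = ½[√1.725 − 1] = 0.157.
y₁ = 0.157 × 2.24 = 0.351 m.

y₁ = 0.351 m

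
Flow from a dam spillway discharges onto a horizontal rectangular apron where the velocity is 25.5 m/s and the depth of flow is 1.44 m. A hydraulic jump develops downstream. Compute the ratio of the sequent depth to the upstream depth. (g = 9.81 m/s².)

y₂/y₁ = 9.11

Fr₁ = V₁/√(g·y₁) = 25.5/√(9.81×1.44) = 6.78.
Bélanger equation: y₂/y₁ = ½[√(1 + 8Fr₁²) − 1] = ½[√369.2 − 1] = 9.11.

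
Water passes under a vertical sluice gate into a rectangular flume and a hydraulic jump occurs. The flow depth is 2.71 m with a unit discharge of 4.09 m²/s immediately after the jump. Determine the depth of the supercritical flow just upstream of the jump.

V₂ = q/y₂ = 4.09/2.71 = 1.51 m/s; Fr₂ = V₂/√(g·y₂) = 0.293.
From the momentum equation (using Fr₂), y₁/y₂ = ½[√(1 + 8Fr₂²) − 1] = ½[√1.685 − 1] = 0.149.
y₁ = 0.149 × 2.71 = 0.404 m.

y₁ = 0.404 m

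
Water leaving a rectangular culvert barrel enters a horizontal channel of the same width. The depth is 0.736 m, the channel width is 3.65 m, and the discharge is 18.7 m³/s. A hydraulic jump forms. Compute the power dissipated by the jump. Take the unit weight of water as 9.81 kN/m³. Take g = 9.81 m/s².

P = 112 kW

q = Q/b = 18.7/3.65 = 5.12 m²/s; V₁ = q/y₁ = 6.96 m/s. Fr₁ = V₁/√(g·y₁) = 2.59.
From the momentum equation for a rectangular channel, y₂/y₁ = ½[√(1 + 8Fr₁²) − 1] = ½[√54.69 − 1] = 3.20.
y₂ = 3.20 × 0.736 = 2.35 m.
V₂ = q/y₂ = 5.12/2.35 = 2.18 m/s. E₁ = y₁ + V₁²/2g = 3.21 m; E₂ = y₂ + V₂²/2g = 2.59 m. ΔE = E₁ − E₂ = 0.611 m.
P = γ·Q·ΔE = 9.81 × 18.7 × 0.611 = 112 kW.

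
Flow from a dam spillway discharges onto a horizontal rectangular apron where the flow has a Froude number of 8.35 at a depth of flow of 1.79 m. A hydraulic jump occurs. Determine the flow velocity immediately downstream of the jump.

V₂ = 3.09 m/s

Fr₁ = 8.35 (given).
Sequent-depth ratio: y₂/y₁ = ½[√(1 + 8Fr₁²) − 1] = ½[√558.8 − 1] = 11.3.
y₂ = 11.3 × 1.79 = 20.3 m.
V₁ = Fr₁·√(g·y₁) = 8.35×√(9.81×1.79) = 35.0 m/s; q = V₁·y₁ = 62.6 m²/s.
V₂ = q/y₂ = 62.6/20.3 = 3.09 m/s.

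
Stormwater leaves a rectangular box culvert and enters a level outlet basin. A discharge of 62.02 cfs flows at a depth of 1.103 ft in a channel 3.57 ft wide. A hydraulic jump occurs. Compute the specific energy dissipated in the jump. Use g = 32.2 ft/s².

ΔE = 0.9872 ft

q = Q/b = 62.02/3.57 = 17.37 ft²/s; V₁ = q/y₁ = 15.75 ft/s. Fr₁ = V₁/√(g·y₁) = 2.643.
Bélanger equation: y₂/y₁ = ½[√(1 + 8Fr₁²) − 1] = ½[√56.877 − 1] = 3.271.
y₂ = 3.271 × 1.103 = 3.608 ft.
Head loss: ΔE = (y₂ − y₁)³/(4y₁y₂) = (3.608 − 1.103)³/(4×1.103×3.608) = 15.71/15.92 = 0.9872 ft.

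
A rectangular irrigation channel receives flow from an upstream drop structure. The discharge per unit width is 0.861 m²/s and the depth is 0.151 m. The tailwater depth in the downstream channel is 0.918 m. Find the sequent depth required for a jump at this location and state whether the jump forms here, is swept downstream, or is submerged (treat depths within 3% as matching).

y₂ = 0.928 m; the jump forms here

V₁ = q/y₁ = 0.861/0.151 = 5.70 m/s. Fr₁ = V₁/√(g·y₁) = 5.70/√(9.81×0.151) = 4.68.
Sequent-depth ratio: y₂/y₁ = ½[√(1 + 8Fr₁²) − 1] = ½[√176.6 − 1] = 6.14.
y₂ = 6.14 × 0.151 = 0.928 m.
Tailwater y_tw = 0.918 m: y_tw ≈ y₂, so the jump forms here.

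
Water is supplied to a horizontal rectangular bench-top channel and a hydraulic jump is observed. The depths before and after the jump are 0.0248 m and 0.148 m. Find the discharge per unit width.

q = 0.0558 m²/s

For a rectangular channel the momentum equation gives q² = ½·g·y₁·y₂·(y₁ + y₂) = ½×9.81×0.0248×0.148×0.173 = 0.00311.
q = √0.00311 = 0.0558 m²/s.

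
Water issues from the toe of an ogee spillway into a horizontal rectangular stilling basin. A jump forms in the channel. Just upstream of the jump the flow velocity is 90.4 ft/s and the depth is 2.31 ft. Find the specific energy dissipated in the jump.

ΔE = 95.5 ft

Fr₁ = V₁/√(g·y₁) = 90.4/√(32.2×2.31) = 10.5.
Conjugate-depth relation: y₂/y₁ = ½[√(1 + 8Fr₁²) − 1] = ½[√879.9 − 1] = 14.3.
y₂ = 14.3 × 2.31 = 33.1 ft.
q = V₁·y₁ = 90.4 × 2.31 = 209 ft²/s. V₂ = q/y₂ = 209/33.1 = 6.31 ft/s. E₁ = y₁ + V₁²/2g = 129 ft; E₂ = y₂ + V₂²/2g = 33.7 ft. ΔE = E₁ − E₂ = 95.5 ft.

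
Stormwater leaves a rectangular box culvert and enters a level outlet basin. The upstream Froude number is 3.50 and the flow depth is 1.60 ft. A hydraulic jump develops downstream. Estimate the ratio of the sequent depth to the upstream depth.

Fr₁ = 3.50 (given).
Bélanger equation: y₂/y₁ = ½[√(1 + 8Fr₁²) − 1] = ½[√99.00 − 1] = 4.47.

y₂/y₁ = 4.47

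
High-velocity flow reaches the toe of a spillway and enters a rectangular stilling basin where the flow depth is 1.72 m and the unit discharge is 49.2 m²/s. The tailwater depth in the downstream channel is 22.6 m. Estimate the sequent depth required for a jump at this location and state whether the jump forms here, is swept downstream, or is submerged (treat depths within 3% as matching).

y₂ = 16.1 m; the jump is submerged

V₁ = q/y₁ = 49.2/1.72 = 28.6 m/s. Fr₁ = V₁/√(g·y₁) = 28.6/√(9.81×1.72) = 6.96.
Sequent-depth ratio: y₂/y₁ = ½[√(1 + 8Fr₁²) − 1] = ½[√388.9 − 1] = 9.36.
y₂ = 9.36 × 1.72 = 16.1 m.
Tailwater y_tw = 22.6 m: y_tw > y₂, so the jump is submerged.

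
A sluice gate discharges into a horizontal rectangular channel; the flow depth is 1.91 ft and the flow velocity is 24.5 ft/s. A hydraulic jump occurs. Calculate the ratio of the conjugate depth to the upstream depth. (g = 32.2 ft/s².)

Fr₁ = V₁/√(g·y₁) = 24.5/√(32.2×1.91) = 3.12.
Conjugate-depth relation: y₂/y₁ = ½[√(1 + 8Fr₁²) − 1] = ½[√79.08 − 1] = 3.95.

y₂/y₁ = 3.95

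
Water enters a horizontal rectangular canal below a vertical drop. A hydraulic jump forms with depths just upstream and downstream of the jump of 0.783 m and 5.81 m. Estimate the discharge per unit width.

q = 12.1 m²/s

For a rectangular channel the momentum equation gives q² = ½·g·y₁·y₂·(y₁ + y₂) = ½×9.81×0.783×5.81×6.59 = 147.
q = √147 = 12.1 m²/s.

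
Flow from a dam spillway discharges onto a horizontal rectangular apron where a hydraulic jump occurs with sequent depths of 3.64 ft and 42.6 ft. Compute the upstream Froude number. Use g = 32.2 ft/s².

For a rectangular channel the momentum equation gives q² = ½·g·y₁·y₂·(y₁ + y₂) = ½×32.2×3.64×42.6×46.2 = 115440.
q = √115440 = 340 ft²/s.
V₁ = q/y₁ = 93.3 ft/s; Fr₁ = V₁/√(g·y₁) = 8.62.

Fr₁ = 8.62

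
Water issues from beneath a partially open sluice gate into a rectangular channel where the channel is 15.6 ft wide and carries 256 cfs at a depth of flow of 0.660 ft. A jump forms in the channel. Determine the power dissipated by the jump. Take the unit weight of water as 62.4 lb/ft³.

q = Q/b = 256/15.6 = 16.4 ft²/s; V₁ = q/y₁ = 24.9 ft/s. Fr₁ = V₁/√(g·y₁) = 5.39.
Sequent-depth ratio: y₂/y₁ = ½[√(1 + 8Fr₁²) − 1] = ½[√233.7 − 1] = 7.14.
y₂ = 7.14 × 0.660 = 4.72 ft.
Head loss: ΔE = (y₂ − y₁)³/(4y₁y₂) = (4.72 − 0.660)³/(4×0.660×4.72) = 66.7/12.4 = 5.36 ft.
P = γ·Q·ΔE/550 = 62.4 × 256 × 5.36 / 550 = 156 hp.

P = 156 hp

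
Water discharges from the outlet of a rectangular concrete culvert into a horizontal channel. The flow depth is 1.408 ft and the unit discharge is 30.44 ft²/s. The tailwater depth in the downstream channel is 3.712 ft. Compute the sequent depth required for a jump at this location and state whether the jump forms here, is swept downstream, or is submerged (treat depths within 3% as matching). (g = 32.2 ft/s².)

V₁ = q/y₁ = 30.44/1.408 = 21.62 ft/s. Fr₁ = V₁/√(g·y₁) = 21.62/√(32.2×1.408) = 3.211.
From the momentum equation for a rectangular channel, y₂/y₁ = ½[√(1 + 8Fr₁²) − 1] = ½[√83.474 − 1] = 4.068.
y₂ = 4.068 × 1.408 = 5.728 ft.
Tailwater y_tw = 3.712 ft: y_tw < y₂, so the jump is swept downstream.

y₂ = 5.728 ft; the jump is swept downstream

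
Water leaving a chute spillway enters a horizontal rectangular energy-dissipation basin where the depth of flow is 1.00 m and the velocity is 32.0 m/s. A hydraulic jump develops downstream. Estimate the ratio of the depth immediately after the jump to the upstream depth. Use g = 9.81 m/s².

Fr₁ = V₁/√(g·y₁) = 32.0/√(9.81×1.00) = 10.2.
By Bélanger, y₂/y₁ = ½[√(1 + 8Fr₁²) − 1] = ½[√836.1 − 1] = 14.0.

y₂/y₁ = 14.0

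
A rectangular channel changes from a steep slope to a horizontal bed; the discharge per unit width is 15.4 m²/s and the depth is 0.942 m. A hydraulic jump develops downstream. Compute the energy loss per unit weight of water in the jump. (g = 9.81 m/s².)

V₁ = q/y₁ = 15.4/0.942 = 16.3 m/s. Fr₁ = V₁/√(g·y₁) = 16.3/√(9.81×0.942) = 5.38.
Bélanger equation: y₂/y₁ = ½[√(1 + 8Fr₁²) − 1] = ½[√232.4 − 1] = 7.12.
y₂ = 7.12 × 0.942 = 6.71 m.
V₂ = q/y₂ = 15.4/6.71 = 2.30 m/s. E₁ = y₁ + V₁²/2g = 14.6 m; E₂ = y₂ + V₂²/2g = 6.98 m. ΔE = E₁ − E₂ = 7.59 m.

ΔE = 7.59 m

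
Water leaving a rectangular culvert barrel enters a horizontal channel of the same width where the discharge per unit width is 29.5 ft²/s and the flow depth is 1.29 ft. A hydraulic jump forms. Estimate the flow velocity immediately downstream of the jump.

V₂ = 5.03 ft/s

V₁ = q/y₁ = 29.5/1.29 = 22.9 ft/s. Fr₁ = V₁/√(g·y₁) = 22.9/√(32.2×1.29) = 3.55.
Bélanger equation: y₂/y₁ = ½[√(1 + 8Fr₁²) − 1] = ½[√101.7 − 1] = 4.54.
y₂ = 4.54 × 1.29 = 5.86 ft.
V₂ = q/y₂ = 29.5/5.86 = 5.03 ft/s.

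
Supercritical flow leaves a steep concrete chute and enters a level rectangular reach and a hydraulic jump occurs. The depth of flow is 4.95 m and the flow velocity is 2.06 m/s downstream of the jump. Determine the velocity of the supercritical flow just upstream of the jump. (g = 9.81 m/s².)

Fr₂ = V₂/√(g·y₂) = 2.06/√(9.81×4.95) = 0.296.
From the momentum equation (using Fr₂), y₁/y₂ = ½[√(1 + 8Fr₂²) − 1] = ½[√1.699 − 1] = 0.152.
y₁ = 0.152 × 4.95 = 0.751 m.
V₁ = q/y₁ = 10.2/0.751 = 13.6 m/s.

V₁ = 13.6 m/s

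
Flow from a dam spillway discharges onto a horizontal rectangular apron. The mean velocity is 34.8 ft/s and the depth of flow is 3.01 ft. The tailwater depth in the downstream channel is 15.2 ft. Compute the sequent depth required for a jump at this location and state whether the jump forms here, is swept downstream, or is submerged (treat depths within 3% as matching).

Fr₁ = V₁/√(g·y₁) = 34.8/√(32.2×3.01) = 3.53.
Conjugate-depth relation: y₂/y₁ = ½[√(1 + 8Fr₁²) − 1] = ½[√101.0 − 1] = 4.52.
y₂ = 4.52 × 3.01 = 13.6 ft.
Tailwater y_tw = 15.2 ft: y_tw > y₂, so the jump is submerged.

y₂ = 13.6 ft; the jump is submerged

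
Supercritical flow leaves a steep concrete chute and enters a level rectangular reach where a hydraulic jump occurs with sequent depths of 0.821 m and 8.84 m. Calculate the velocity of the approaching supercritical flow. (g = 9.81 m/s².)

V₁ = 22.6 m/s

For a rectangular channel the momentum equation gives q² = ½·g·y₁·y₂·(y₁ + y₂) = ½×9.81×0.821×8.84×9.66 = 344.
q = √344 = 18.5 m²/s.
V₁ = q/y₁ = 18.5/0.821 = 22.6 m/s.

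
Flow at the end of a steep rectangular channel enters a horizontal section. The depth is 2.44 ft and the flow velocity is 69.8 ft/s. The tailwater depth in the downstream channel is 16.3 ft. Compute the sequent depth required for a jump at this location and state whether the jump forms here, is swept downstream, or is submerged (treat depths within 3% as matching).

y₂ = 26.0 ft; the jump is swept downstream

Fr₁ = V₁/√(g·y₁) = 69.8/√(32.2×2.44) = 7.87.
Sequent-depth ratio: y₂/y₁ = ½[√(1 + 8Fr₁²) − 1] = ½[√497.1 − 1] = 10.6.
y₂ = 10.6 × 2.44 = 26.0 ft.
Tailwater y_tw = 16.3 ft: y_tw < y₂, so the jump is swept downstream.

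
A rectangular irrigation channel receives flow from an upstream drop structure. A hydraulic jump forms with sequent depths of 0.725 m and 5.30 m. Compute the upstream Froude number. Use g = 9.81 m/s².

Fr₁ = 5.51

For a rectangular channel the momentum equation gives q² = ½·g·y₁·y₂·(y₁ + y₂) = ½×9.81×0.725×5.30×6.02 = 114.
q = √114 = 10.7 m²/s.
V₁ = q/y₁ = 14.7 m/s; Fr₁ = V₁/√(g·y₁) = 5.51.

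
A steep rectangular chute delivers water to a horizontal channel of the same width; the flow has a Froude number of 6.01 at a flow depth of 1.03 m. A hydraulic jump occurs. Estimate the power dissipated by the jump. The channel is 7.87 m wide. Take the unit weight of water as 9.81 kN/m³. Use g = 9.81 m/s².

Fr₁ = 6.01 (given).
Sequent-depth ratio: y₂/y₁ = ½[√(1 + 8Fr₁²) − 1] = ½[√290.0 − 1] = 8.01.
y₂ = 8.01 × 1.03 = 8.25 m.
V₁ = Fr₁·√(g·y₁) = 6.01×√(9.81×1.03) = 19.1 m/s; q = V₁·y₁ = 19.7 m²/s. V₂ = q/y₂ = 19.7/8.25 = 2.38 m/s. E₁ = y₁ + V₁²/2g = 19.6 m; E₂ = y₂ + V₂²/2g = 8.54 m. ΔE = E₁ − E₂ = 11.1 m.
Q = q·b = 19.7 × 7.87 = 155 m³/s. P = γ·Q·ΔE = 9.81 × 155 × 11.1 = 16844 kW.

P = 16844 kW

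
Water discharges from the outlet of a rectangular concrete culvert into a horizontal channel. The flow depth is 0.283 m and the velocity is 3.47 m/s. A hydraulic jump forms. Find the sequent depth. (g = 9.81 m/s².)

y₂ = 0.704 m

Fr₁ = V₁/√(g·y₁) = 3.47/√(9.81×0.283) = 2.08.
Bélanger equation: y₂/y₁ = ½[√(1 + 8Fr₁²) − 1] = ½[√35.70 − 1] = 2.49.
y₂ = 2.49 × 0.283 = 0.704 m.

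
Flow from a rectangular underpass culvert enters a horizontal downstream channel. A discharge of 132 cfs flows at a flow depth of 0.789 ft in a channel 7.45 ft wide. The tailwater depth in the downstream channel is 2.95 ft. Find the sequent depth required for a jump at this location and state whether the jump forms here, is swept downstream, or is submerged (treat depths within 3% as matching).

q = Q/b = 132/7.45 = 17.7 ft²/s; V₁ = q/y₁ = 22.5 ft/s. Fr₁ = V₁/√(g·y₁) = 4.46.
Sequent-depth ratio: y₂/y₁ = ½[√(1 + 8Fr₁²) − 1] = ½[√159.8 − 1] = 5.82.
y₂ = 5.82 × 0.789 = 4.59 ft.
Tailwater y_tw = 2.95 ft: y_tw < y₂, so the jump is swept downstream.

y₂ = 4.59 ft; the jump is swept downstream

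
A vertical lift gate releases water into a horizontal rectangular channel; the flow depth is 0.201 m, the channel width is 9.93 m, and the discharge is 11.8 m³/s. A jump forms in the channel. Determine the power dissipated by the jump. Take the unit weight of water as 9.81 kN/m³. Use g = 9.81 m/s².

q = Q/b = 11.8/9.93 = 1.19 m²/s; V₁ = q/y₁ = 5.91 m/s. Fr₁ = V₁/√(g·y₁) = 4.21.
Bélanger equation: y₂/y₁ = ½[√(1 + 8Fr₁²) − 1] = ½[√142.8 − 1] = 5.48.
y₂ = 5.48 × 0.201 = 1.10 m.
V₂ = q/y₂ = 1.19/1.10 = 1.08 m/s. E₁ = y₁ + V₁²/2g = 1.98 m; E₂ = y₂ + V₂²/2g = 1.16 m. ΔE = E₁ − E₂ = 0.823 m.
P = γ·Q·ΔE = 9.81 × 11.8 × 0.823 = 95.2 kW.

P = 95.2 kW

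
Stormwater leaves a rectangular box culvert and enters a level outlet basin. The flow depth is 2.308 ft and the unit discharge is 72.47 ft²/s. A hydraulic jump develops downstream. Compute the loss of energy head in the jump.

V₁ = q/y₁ = 72.47/2.308 = 31.40 ft/s. Fr₁ = V₁/√(g·y₁) = 31.40/√(32.2×2.308) = 3.642.
Conjugate-depth relation: y₂/y₁ = ½[√(1 + 8Fr₁²) − 1] = ½[√107.13 − 1] = 4.675.
y₂ = 4.675 × 2.308 = 10.79 ft.
Head loss: ΔE = (y₂ − y₁)³/(4y₁y₂) = (10.79 − 2.308)³/(4×2.308×10.79) = 610.3/99.62 = 6.127 ft.

ΔE = 6.127 ft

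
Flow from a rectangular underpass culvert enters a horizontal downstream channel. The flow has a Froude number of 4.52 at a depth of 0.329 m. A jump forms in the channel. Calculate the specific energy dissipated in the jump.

ΔE = 1.65 m

Fr₁ = 4.52 (given).
Bélanger equation: y₂/y₁ = ½[√(1 + 8Fr₁²) − 1] = ½[√164.4 − 1] = 5.91.
y₂ = 5.91 × 0.329 = 1.94 m.
V₁ = Fr₁·√(g·y₁) = 4.52×√(9.81×0.329) = 8.12 m/s; q = V₁·y₁ = 2.67 m²/s. V₂ = q/y₂ = 2.67/1.94 = 1.37 m/s. E₁ = y₁ + V₁²/2g = 3.69 m; E₂ = y₂ + V₂²/2g = 2.04 m. ΔE = E₁ − E₂ = 1.65 m.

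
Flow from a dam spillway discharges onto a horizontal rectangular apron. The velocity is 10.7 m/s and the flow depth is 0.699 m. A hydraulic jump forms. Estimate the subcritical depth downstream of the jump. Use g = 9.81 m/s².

y₂ = 3.70 m

Fr₁ = V₁/√(g·y₁) = 10.7/√(9.81×0.699) = 4.09.
Bélanger equation: y₂/y₁ = ½[√(1 + 8Fr₁²) − 1] = ½[√134.6 − 1] = 5.30.
y₂ = 5.30 × 0.699 = 3.70 m.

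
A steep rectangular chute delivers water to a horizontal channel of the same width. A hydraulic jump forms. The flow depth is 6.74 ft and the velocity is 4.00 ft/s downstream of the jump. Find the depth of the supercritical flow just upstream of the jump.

Fr₂ = V₂/√(g·y₂) = 4.00/√(32.2×6.74) = 0.272.
From the momentum equation (using Fr₂), y₁/y₂ = ½[√(1 + 8Fr₂²) − 1] = ½[√1.590 − 1] = 0.130.
y₁ = 0.130 × 6.74 = 0.879 ft.

y₁ = 0.879 ft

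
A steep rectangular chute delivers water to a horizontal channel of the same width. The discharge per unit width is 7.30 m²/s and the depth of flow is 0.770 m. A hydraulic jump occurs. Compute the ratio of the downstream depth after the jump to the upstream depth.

y₂/y₁ = 4.40

V₁ = q/y₁ = 7.30/0.770 = 9.48 m/s. Fr₁ = V₁/√(g·y₁) = 9.48/√(9.81×0.770) = 3.45.
From the momentum equation for a rectangular channel, y₂/y₁ = ½[√(1 + 8Fr₁²) − 1] = ½[√96.19 − 1] = 4.40.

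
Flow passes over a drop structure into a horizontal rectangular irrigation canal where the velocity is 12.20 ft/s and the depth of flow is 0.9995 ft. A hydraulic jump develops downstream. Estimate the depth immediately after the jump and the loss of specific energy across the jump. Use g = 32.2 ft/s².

Fr₁ = V₁/√(g·y₁) = 12.20/√(32.2×0.9995) = 2.151.
From the momentum equation for a rectangular channel, y₂/y₁ = ½[√(1 + 8Fr₁²) − 1] = ½[√37.997 − 1] = 2.582.
y₂ = 2.582 × 0.9995 = 2.581 ft.
q = V₁·y₁ = 12.20 × 0.9995 = 12.19 ft²/s. V₂ = q/y₂ = 12.19/2.581 = 4.725 ft/s. E₁ = y₁ + V₁²/2g = 3.311 ft; E₂ = y₂ + V₂²/2g = 2.927 ft. ΔE = E₁ − E₂ = 0.3832 ft.

y₂ = 2.581 ft; ΔE = 0.3832 ft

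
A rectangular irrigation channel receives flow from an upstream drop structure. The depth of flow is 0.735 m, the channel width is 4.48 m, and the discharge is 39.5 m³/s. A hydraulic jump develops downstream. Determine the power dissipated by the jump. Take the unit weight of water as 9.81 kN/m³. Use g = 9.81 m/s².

q = Q/b = 39.5/4.48 = 8.82 m²/s; V₁ = q/y₁ = 12.0 m/s. Fr₁ = V₁/√(g·y₁) = 4.47.
Conjugate-depth relation: y₂/y₁ = ½[√(1 + 8Fr₁²) − 1] = ½[√160.7 − 1] = 5.84.
y₂ = 5.84 × 0.735 = 4.29 m.
V₂ = q/y₂ = 8.82/4.29 = 2.05 m/s. E₁ = y₁ + V₁²/2g = 8.07 m; E₂ = y₂ + V₂²/2g = 4.51 m. ΔE = E₁ − E₂ = 3.56 m.
P = γ·Q·ΔE = 9.81 × 39.5 × 3.56 = 1381 kW.

P = 1381 kW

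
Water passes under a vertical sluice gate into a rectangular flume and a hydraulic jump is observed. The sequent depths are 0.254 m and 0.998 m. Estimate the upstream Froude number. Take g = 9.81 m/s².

Fr₁ = 3.11

For a rectangular channel the momentum equation gives q² = ½·g·y₁·y₂·(y₁ + y₂) = ½×9.81×0.254×0.998×1.25 = 1.56.
q = √1.56 = 1.25 m²/s.
V₁ = q/y₁ = 4.91 m/s; Fr₁ = V₁/√(g·y₁) = 3.11.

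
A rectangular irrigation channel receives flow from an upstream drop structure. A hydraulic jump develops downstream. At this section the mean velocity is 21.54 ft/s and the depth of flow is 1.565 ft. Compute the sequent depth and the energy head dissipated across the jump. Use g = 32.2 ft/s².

Fr₁ = V₁/√(g·y₁) = 21.54/√(32.2×1.565) = 3.034.
Bélanger equation: y₂/y₁ = ½[√(1 + 8Fr₁²) − 1] = ½[√74.657 − 1] = 3.820.
y₂ = 3.820 × 1.565 = 5.979 ft.
q = V₁·y₁ = 21.54 × 1.565 = 33.71 ft²/s. V₂ = q/y₂ = 33.71/5.979 = 5.638 ft/s. E₁ = y₁ + V₁²/2g = 8.770 ft; E₂ = y₂ + V₂²/2g = 6.472 ft. ΔE = E₁ − E₂ = 2.297 ft.

y₂ = 5.979 ft; ΔE = 2.297 ft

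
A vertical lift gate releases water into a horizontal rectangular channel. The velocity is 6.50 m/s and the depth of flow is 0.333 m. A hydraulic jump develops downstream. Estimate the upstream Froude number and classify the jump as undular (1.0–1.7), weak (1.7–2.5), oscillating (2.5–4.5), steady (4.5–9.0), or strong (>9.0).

Fr₁ = 3.60; oscillating jump

Fr₁ = V₁/√(g·y₁) = 6.50/√(9.81×0.333) = 3.60.
Fr₁ = 3.60 lies in the oscillating range.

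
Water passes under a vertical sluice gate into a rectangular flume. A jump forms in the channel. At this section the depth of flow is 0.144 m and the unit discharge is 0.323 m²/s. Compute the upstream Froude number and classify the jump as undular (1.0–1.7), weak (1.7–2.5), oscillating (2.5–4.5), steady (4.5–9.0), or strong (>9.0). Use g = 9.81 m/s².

Fr₁ = 1.89; weak jump

V₁ = q/y₁ = 0.323/0.144 = 2.24 m/s. Fr₁ = V₁/√(g·y₁) = 2.24/√(9.81×0.144) = 1.89.
Fr₁ = 1.89 lies in the weak range.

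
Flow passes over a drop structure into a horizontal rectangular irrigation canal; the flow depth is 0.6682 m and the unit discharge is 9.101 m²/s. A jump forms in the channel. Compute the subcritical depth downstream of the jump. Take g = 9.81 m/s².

V₁ = q/y₁ = 9.101/0.6682 = 13.62 m/s. Fr₁ = V₁/√(g·y₁) = 13.62/√(9.81×0.6682) = 5.320.
Conjugate-depth relation: y₂/y₁ = ½[√(1 + 8Fr₁²) − 1] = ½[√227.40 − 1] = 7.040.
y₂ = 7.040 × 0.6682 = 4.704 m.

y₂ = 4.704 m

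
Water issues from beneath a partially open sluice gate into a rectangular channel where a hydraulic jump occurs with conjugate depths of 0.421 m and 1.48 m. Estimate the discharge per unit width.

For a rectangular channel the momentum equation gives q² = ½·g·y₁·y₂·(y₁ + y₂) = ½×9.81×0.421×1.48×1.90 = 5.81.
q = √5.81 = 2.41 m²/s.

q = 2.41 m²/s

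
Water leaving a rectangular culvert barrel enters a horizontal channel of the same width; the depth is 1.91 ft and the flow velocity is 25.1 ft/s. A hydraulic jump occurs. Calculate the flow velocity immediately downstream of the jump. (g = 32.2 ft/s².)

V₂ = 6.19 ft/s

Fr₁ = V₁/√(g·y₁) = 25.1/√(32.2×1.91) = 3.20.
Bélanger equation: y₂/y₁ = ½[√(1 + 8Fr₁²) − 1] = ½[√82.95 − 1] = 4.05.
y₂ = 4.05 × 1.91 = 7.74 ft.
q = V₁·y₁ = 25.1 × 1.91 = 47.9 ft²/s.
V₂ = q/y₂ = 47.9/7.74 = 6.19 ft/s.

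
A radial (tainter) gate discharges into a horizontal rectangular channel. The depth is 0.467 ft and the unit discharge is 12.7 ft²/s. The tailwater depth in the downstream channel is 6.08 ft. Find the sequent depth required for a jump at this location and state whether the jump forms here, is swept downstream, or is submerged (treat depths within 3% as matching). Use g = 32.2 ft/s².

y₂ = 4.40 ft; the jump is submerged

V₁ = q/y₁ = 12.7/0.467 = 27.2 ft/s. Fr₁ = V₁/√(g·y₁) = 27.2/√(32.2×0.467) = 7.01.
From the momentum equation for a rectangular channel, y₂/y₁ = ½[√(1 + 8Fr₁²) − 1] = ½[√394.5 − 1] = 9.43.
y₂ = 9.43 × 0.467 = 4.40 ft.
Tailwater y_tw = 6.08 ft: y_tw > y₂, so the jump is submerged.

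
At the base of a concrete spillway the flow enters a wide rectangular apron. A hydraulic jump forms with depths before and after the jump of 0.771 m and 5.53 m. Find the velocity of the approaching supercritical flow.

V₁ = 14.9 m/s

For a rectangular channel the momentum equation gives q² = ½·g·y₁·y₂·(y₁ + y₂) = ½×9.81×0.771×5.53×6.30 = 132.
q = √132 = 11.5 m²/s.
V₁ = q/y₁ = 11.5/0.771 = 14.9 m/s.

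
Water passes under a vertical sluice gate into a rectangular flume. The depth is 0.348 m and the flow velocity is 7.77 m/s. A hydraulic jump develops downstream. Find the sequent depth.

y₂ = 1.90 m

Fr₁ = V₁/√(g·y₁) = 7.77/√(9.81×0.348) = 4.21.
Conjugate-depth relation: y₂/y₁ = ½[√(1 + 8Fr₁²) − 1] = ½[√142.5 − 1] = 5.47.
y₂ = 5.47 × 0.348 = 1.90 m.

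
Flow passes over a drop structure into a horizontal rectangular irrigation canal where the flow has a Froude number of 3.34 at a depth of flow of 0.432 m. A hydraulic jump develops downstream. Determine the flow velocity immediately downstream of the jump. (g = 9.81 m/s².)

V₂ = 1.62 m/s

Fr₁ = 3.34 (given).
Sequent-depth ratio: y₂/y₁ = ½[√(1 + 8Fr₁²) − 1] = ½[√90.24 − 1] = 4.25.
y₂ = 4.25 × 0.432 = 1.84 m.
V₁ = Fr₁·√(g·y₁) = 3.34×√(9.81×0.432) = 6.88 m/s; q = V₁·y₁ = 2.97 m²/s.
V₂ = q/y₂ = 2.97/1.84 = 1.62 m/s.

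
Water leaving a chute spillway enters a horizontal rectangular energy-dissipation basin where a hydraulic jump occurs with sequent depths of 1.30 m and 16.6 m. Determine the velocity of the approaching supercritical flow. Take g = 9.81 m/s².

V₁ = 33.5 m/s

For a rectangular channel the momentum equation gives q² = ½·g·y₁·y₂·(y₁ + y₂) = ½×9.81×1.30×16.6×17.9 = 1895.
q = √1895 = 43.5 m²/s.
V₁ = q/y₁ = 43.5/1.30 = 33.5 m/s.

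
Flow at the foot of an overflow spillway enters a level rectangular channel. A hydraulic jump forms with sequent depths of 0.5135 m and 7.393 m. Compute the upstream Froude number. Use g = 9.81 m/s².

For a rectangular channel the momentum equation gives q² = ½·g·y₁·y₂·(y₁ + y₂) = ½×9.81×0.5135×7.393×7.906 = 147.2.
q = √147.2 = 12.13 m²/s.
V₁ = q/y₁ = 23.63 m/s; Fr₁ = V₁/√(g·y₁) = 10.53.

Fr₁ = 10.53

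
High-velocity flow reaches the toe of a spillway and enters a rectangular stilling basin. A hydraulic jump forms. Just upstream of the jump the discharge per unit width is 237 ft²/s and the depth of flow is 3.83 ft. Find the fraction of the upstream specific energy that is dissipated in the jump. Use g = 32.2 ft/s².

ΔE/E₁ = 0.535 (53.5%)

V₁ = q/y₁ = 237/3.83 = 61.9 ft/s. Fr₁ = V₁/√(g·y₁) = 61.9/√(32.2×3.83) = 5.57.
Conjugate-depth relation: y₂/y₁ = ½[√(1 + 8Fr₁²) − 1] = ½[√249.4 − 1] = 7.40.
y₂ = 7.40 × 3.83 = 28.3 ft.
E₁ = y₁ + V₁²/2g = 63.3 ft. ΔE = (y₂ − y₁)³/(4y₁y₂) = 33.9 ft. ΔE/E₁ = 33.9/63.3 = 0.535.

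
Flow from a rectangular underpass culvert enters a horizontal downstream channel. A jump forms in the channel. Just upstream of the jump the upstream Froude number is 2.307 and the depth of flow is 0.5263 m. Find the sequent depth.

y₂ = 1.474 m

Fr₁ = 2.307 (given).
Bélanger equation: y₂/y₁ = ½[√(1 + 8Fr₁²) − 1] = ½[√43.578 − 1] = 2.801.
y₂ = 2.801 × 0.5263 = 1.474 m.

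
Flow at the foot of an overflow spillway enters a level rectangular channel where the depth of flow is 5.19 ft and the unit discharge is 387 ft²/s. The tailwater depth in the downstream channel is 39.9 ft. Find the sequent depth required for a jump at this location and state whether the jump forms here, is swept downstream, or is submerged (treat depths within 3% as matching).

V₁ = q/y₁ = 387/5.19 = 74.6 ft/s. Fr₁ = V₁/√(g·y₁) = 74.6/√(32.2×5.19) = 5.77.
Bélanger equation: y₂/y₁ = ½[√(1 + 8Fr₁²) − 1] = ½[√267.2 − 1] = 7.67.
y₂ = 7.67 × 5.19 = 39.8 ft.
Tailwater y_tw = 39.9 ft: y_tw ≈ y₂, so the jump forms here.

y₂ = 39.8 ft; the jump forms here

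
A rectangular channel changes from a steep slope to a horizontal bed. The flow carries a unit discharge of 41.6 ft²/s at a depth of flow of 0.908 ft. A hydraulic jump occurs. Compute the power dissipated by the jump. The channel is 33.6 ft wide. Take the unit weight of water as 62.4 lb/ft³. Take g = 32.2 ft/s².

P = 3619 hp

V₁ = q/y₁ = 41.6/0.908 = 45.8 ft/s. Fr₁ = V₁/√(g·y₁) = 45.8/√(32.2×0.908) = 8.47.
Sequent-depth ratio: y₂/y₁ = ½[√(1 + 8Fr₁²) − 1] = ½[√575.3 − 1] = 11.5.
y₂ = 11.5 × 0.908 = 10.4 ft.
Head loss: ΔE = (y₂ − y₁)³/(4y₁y₂) = (10.4 − 0.908)³/(4×0.908×10.4) = 865/37.9 = 22.8 ft.
Q = q·b = 41.6 × 33.6 = 1398 cfs. P = γ·Q·ΔE/550 = 62.4 × 1398 × 22.8 / 550 = 3619 hp.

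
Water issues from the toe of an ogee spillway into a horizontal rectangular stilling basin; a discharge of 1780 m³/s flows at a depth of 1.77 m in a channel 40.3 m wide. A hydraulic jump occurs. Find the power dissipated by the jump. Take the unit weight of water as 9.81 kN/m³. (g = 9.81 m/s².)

q = Q/b = 1780/40.3 = 44.2 m²/s; V₁ = q/y₁ = 25.0 m/s. Fr₁ = V₁/√(g·y₁) = 5.99.
From the momentum equation for a rectangular channel, y₂/y₁ = ½[√(1 + 8Fr₁²) − 1] = ½[√287.9 − 1] = 7.98.
y₂ = 7.98 × 1.77 = 14.1 m.
Head loss: ΔE = (y₂ − y₁)³/(4y₁y₂) = (14.1 − 1.77)³/(4×1.77×14.1) = 1889/100 = 18.9 m.
P = γ·Q·ΔE = 9.81 × 1780 × 18.9 = 329663 kW.

P = 329663 kW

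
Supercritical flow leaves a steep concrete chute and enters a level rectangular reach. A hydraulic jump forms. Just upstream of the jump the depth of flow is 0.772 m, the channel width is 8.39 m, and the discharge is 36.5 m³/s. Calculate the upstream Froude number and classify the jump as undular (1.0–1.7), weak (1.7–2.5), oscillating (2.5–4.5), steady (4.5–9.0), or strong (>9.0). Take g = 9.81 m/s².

q = Q/b = 36.5/8.39 = 4.35 m²/s; V₁ = q/y₁ = 5.64 m/s. Fr₁ = V₁/√(g·y₁) = 2.05.
Fr₁ = 2.05 lies in the weak range.

Fr₁ = 2.05; weak jump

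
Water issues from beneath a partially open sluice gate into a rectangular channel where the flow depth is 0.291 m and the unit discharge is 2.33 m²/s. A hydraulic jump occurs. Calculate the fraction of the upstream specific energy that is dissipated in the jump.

ΔE/E₁ = 0.468 (46.8%)

V₁ = q/y₁ = 2.33/0.291 = 8.01 m/s. Fr₁ = V₁/√(g·y₁) = 8.01/√(9.81×0.291) = 4.74.
Sequent-depth ratio: y₂/y₁ = ½[√(1 + 8Fr₁²) − 1] = ½[√180.7 − 1] = 6.22.
y₂ = 6.22 × 0.291 = 1.81 m.
E₁ = y₁ + V₁²/2g = 3.56 m. ΔE = (y₂ − y₁)³/(4y₁y₂) = 1.66 m. ΔE/E₁ = 1.66/3.56 = 0.468.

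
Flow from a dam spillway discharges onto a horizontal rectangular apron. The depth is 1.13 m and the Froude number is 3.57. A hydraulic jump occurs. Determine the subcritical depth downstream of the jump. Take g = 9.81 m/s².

y₂ = 5.17 m

Fr₁ = 3.57 (given).
From the momentum equation for a rectangular channel, y₂/y₁ = ½[√(1 + 8Fr₁²) − 1] = ½[√103.0 − 1] = 4.57.
y₂ = 4.57 × 1.13 = 5.17 m.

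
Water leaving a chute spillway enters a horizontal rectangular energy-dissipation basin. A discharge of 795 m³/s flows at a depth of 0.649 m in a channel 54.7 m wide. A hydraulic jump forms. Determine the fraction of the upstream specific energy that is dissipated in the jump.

ΔE/E₁ = 0.695 (69.5%)

q = Q/b = 795/54.7 = 14.5 m²/s; V₁ = q/y₁ = 22.4 m/s. Fr₁ = V₁/√(g·y₁) = 8.88.
By Bélanger, y₂/y₁ = ½[√(1 + 8Fr₁²) − 1] = ½[√631.2 − 1] = 12.1.
y₂ = 12.1 × 0.649 = 7.83 m.
E₁ = y₁ + V₁²/2g = 26.2 m. ΔE = (y₂ − y₁)³/(4y₁y₂) = 18.2 m. ΔE/E₁ = 18.2/26.2 = 0.695.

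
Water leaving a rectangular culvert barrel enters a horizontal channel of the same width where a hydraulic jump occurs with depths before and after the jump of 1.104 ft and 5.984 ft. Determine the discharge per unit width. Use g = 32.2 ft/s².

For a rectangular channel the momentum equation gives q² = ½·g·y₁·y₂·(y₁ + y₂) = ½×32.2×1.104×5.984×7.088 = 753.9.
q = √753.9 = 27.46 ft²/s.

q = 27.46 ft²/s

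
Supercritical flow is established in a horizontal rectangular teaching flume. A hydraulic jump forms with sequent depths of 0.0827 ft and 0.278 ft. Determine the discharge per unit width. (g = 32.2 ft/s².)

For a rectangular channel the momentum equation gives q² = ½·g·y₁·y₂·(y₁ + y₂) = ½×32.2×0.0827×0.278×0.361 = 0.134.
q = √0.134 = 0.365 ft²/s.

q = 0.365 ft²/s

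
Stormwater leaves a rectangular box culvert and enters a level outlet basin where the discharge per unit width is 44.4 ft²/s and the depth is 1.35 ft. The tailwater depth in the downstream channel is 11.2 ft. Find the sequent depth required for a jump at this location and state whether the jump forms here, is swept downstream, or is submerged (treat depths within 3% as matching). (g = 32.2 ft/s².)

y₂ = 8.87 ft; the jump is submerged

V₁ = q/y₁ = 44.4/1.35 = 32.9 ft/s. Fr₁ = V₁/√(g·y₁) = 32.9/√(32.2×1.35) = 4.99.
By Bélanger, y₂/y₁ = ½[√(1 + 8Fr₁²) − 1] = ½[√200.1 − 1] = 6.57.
y₂ = 6.57 × 1.35 = 8.87 ft.
Tailwater y_tw = 11.2 ft: y_tw > y₂, so the jump is submerged.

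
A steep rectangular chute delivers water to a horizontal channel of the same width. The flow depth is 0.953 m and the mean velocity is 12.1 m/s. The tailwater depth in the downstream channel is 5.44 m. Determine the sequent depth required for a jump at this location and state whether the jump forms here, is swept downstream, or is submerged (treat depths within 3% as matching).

y₂ = 4.88 m; the jump is submerged

Fr₁ = V₁/√(g·y₁) = 12.1/√(9.81×0.953) = 3.96.
From the momentum equation for a rectangular channel, y₂/y₁ = ½[√(1 + 8Fr₁²) − 1] = ½[√126.3 − 1] = 5.12.
y₂ = 5.12 × 0.953 = 4.88 m.
Tailwater y_tw = 5.44 m: y_tw > y₂, so the jump is submerged.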